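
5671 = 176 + 5495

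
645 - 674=  -  29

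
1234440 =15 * 82296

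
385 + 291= 676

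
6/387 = 2/129 = 0.02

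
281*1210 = 340010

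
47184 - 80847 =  - 33663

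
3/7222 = 3/7222 = 0.00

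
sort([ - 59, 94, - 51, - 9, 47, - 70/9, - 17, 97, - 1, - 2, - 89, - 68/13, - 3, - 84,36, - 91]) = [ - 91, -89, - 84,  -  59, - 51,-17 , - 9, - 70/9, - 68/13, - 3, - 2, - 1, 36, 47,94,  97 ]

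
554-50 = 504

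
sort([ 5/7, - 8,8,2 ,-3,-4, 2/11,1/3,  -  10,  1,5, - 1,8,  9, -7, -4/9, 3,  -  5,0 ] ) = [-10, - 8,  -  7, - 5, - 4, - 3, - 1, -4/9,0,2/11,  1/3,  5/7 , 1,2, 3 , 5,8,8,9 ]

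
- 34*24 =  - 816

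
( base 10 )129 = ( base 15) 89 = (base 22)5j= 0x81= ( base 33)3u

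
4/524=1/131 = 0.01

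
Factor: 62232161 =62232161^1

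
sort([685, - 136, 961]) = [ - 136, 685 , 961 ]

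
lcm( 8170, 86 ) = 8170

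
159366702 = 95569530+63797172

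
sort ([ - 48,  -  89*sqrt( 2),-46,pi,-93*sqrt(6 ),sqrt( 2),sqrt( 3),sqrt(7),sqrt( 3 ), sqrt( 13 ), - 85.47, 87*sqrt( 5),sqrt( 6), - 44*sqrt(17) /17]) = [-93*sqrt( 6 ),-89*sqrt( 2 ) , - 85.47, - 48, - 46,-44 * sqrt(17)/17,  sqrt( 2),sqrt (3 ), sqrt( 3 ), sqrt( 6 ),sqrt(7), pi, sqrt (13),87*sqrt(5) ]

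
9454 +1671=11125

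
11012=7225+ 3787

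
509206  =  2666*191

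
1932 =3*644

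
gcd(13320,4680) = 360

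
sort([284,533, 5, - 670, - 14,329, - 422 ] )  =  [ - 670, - 422, - 14,5, 284, 329,533]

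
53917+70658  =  124575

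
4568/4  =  1142 = 1142.00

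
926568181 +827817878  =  1754386059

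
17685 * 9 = 159165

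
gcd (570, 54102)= 6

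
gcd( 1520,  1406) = 38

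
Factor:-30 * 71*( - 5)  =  2^1 * 3^1*5^2*71^1 = 10650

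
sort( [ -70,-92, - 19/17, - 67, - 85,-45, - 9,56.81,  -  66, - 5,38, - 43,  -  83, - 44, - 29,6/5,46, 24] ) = [ - 92, - 85 , - 83, - 70, - 67, - 66, - 45,-44, - 43, - 29,-9, - 5, - 19/17, 6/5,24,  38, 46, 56.81]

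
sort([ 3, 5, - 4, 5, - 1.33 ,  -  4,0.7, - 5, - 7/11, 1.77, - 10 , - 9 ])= [ - 10, - 9, - 5, - 4, - 4, - 1.33 , - 7/11, 0.7, 1.77, 3,5 , 5]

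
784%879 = 784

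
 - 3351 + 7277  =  3926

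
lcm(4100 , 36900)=36900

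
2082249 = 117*17797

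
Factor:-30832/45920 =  - 2^(-1)*5^(-1)*7^( - 1 )*47^1= - 47/70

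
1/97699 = 1/97699   =  0.00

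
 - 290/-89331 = 290/89331=0.00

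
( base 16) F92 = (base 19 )b0f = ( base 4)332102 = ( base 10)3986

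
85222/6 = 14203 + 2/3 =14203.67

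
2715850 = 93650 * 29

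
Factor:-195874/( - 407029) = 27982/58147=2^1*17^1*823^1 * 58147^ ( - 1)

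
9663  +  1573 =11236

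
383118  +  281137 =664255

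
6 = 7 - 1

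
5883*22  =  129426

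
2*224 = 448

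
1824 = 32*57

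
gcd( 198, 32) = 2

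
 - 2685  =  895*( - 3 ) 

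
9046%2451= 1693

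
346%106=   28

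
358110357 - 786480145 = - 428369788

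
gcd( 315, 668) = 1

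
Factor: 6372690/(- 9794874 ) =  - 5^1*212423^1*1632479^( - 1) = -  1062115/1632479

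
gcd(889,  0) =889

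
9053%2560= 1373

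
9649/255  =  9649/255  =  37.84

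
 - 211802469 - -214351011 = 2548542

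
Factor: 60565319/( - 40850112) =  -2^(-6)*3^( - 1 )*137^( - 1 )*1553^( - 1 )*60565319^1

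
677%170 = 167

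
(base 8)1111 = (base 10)585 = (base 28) KP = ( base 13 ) 360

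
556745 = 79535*7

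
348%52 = 36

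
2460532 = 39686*62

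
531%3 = 0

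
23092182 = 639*36138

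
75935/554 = 137 +37/554 = 137.07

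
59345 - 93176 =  - 33831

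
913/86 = 10 + 53/86 = 10.62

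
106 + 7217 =7323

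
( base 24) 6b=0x9b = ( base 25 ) 65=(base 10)155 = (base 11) 131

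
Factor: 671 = 11^1*61^1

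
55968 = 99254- 43286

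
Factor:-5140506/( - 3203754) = 7^1*122393^1*533959^(  -  1 ) = 856751/533959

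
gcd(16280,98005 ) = 5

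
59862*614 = 36755268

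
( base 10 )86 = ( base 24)3E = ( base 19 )4A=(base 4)1112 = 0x56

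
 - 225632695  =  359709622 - 585342317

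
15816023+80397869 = 96213892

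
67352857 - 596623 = 66756234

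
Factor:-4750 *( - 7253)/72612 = 2^( - 1 )*3^( - 2 )*5^3*19^1 * 2017^( - 1)*7253^1 = 17225875/36306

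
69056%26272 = 16512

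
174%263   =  174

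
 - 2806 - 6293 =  - 9099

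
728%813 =728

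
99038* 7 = 693266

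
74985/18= 4165 + 5/6=4165.83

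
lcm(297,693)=2079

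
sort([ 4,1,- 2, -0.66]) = [ - 2, - 0.66,1, 4] 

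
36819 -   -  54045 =90864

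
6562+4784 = 11346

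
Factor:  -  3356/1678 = -2 = - 2^1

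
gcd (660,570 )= 30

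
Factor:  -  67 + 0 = - 67^1 = - 67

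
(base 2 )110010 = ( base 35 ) 1f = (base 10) 50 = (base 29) 1l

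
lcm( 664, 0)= 0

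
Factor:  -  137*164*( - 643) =14446924 = 2^2*41^1*137^1* 643^1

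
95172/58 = 47586/29 = 1640.90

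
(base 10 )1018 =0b1111111010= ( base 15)47D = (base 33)us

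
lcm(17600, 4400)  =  17600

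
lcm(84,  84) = 84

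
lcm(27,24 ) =216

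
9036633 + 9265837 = 18302470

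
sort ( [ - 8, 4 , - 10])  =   [ - 10, - 8,  4 ]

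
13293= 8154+5139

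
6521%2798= 925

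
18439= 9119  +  9320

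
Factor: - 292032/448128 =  - 507/778 = - 2^( - 1)*3^1*13^2* 389^( - 1 ) 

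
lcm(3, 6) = 6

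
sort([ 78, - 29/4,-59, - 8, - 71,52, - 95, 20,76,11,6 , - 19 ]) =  [ - 95, - 71, - 59, - 19, - 8, - 29/4,6,11, 20,52,76,78]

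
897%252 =141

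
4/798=2/399 = 0.01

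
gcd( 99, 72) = 9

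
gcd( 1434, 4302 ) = 1434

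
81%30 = 21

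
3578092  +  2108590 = 5686682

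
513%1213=513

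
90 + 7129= 7219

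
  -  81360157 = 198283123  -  279643280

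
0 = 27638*0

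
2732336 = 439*6224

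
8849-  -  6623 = 15472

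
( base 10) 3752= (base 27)53q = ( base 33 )3en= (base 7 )13640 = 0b111010101000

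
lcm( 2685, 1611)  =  8055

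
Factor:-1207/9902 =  - 2^( - 1 )*17^1*71^1*4951^(-1)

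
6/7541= 6/7541 = 0.00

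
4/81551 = 4/81551 = 0.00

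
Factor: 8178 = 2^1 * 3^1*29^1*47^1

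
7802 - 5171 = 2631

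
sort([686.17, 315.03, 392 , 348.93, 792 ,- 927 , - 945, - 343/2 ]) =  [ - 945, - 927, - 343/2,315.03, 348.93, 392, 686.17, 792] 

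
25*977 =24425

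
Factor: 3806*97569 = 371347614 = 2^1* 3^2*11^1*37^1*173^1*293^1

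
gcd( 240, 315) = 15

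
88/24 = 3+2/3 = 3.67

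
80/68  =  1 + 3/17 = 1.18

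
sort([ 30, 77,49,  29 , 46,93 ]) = [ 29,30, 46, 49 , 77, 93 ] 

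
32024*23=736552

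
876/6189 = 292/2063 = 0.14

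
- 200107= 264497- 464604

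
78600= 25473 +53127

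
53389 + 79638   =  133027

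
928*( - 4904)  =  -4550912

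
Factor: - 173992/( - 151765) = 728/635 = 2^3*5^( - 1)*7^1*13^1 * 127^( - 1)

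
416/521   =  416/521 = 0.80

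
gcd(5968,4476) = 1492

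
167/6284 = 167/6284 = 0.03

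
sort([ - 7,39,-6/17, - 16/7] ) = [-7,-16/7,-6/17,39 ] 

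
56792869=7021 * 8089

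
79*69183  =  5465457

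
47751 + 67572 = 115323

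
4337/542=8 + 1/542 = 8.00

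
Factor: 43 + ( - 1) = 42 = 2^1 * 3^1*7^1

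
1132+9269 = 10401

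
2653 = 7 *379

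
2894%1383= 128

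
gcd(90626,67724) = 2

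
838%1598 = 838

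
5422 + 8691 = 14113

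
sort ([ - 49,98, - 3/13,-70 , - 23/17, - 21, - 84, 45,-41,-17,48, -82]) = [ - 84, - 82,- 70,- 49, - 41,  -  21,-17, - 23/17,  -  3/13,45 , 48,  98]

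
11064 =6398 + 4666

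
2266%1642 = 624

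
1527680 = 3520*434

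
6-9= - 3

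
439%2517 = 439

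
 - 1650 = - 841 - 809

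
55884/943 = 59 + 247/943 = 59.26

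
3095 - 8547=-5452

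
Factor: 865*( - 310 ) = - 2^1*5^2 * 31^1*173^1=- 268150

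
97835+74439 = 172274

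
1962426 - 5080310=-3117884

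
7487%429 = 194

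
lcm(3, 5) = 15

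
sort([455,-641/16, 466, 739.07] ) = [ - 641/16, 455, 466,739.07 ] 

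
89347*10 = 893470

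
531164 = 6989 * 76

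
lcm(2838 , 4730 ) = 14190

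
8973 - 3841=5132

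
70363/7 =70363/7=10051.86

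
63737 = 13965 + 49772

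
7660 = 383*20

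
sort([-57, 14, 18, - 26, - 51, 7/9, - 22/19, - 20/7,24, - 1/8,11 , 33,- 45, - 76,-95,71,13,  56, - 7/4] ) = [-95, - 76,  -  57,-51,-45, - 26,  -  20/7, - 7/4, - 22/19, - 1/8,7/9, 11, 13, 14, 18, 24,33,56, 71]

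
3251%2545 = 706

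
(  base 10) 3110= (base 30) 3dk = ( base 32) 316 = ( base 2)110000100110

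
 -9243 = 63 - 9306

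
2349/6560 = 2349/6560= 0.36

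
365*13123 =4789895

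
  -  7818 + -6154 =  - 13972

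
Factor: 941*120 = 112920 = 2^3*3^1 *5^1*941^1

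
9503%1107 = 647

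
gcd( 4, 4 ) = 4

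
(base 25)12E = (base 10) 689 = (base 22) 197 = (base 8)1261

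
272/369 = 272/369 = 0.74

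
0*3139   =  0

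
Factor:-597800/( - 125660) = 2^1*5^1*7^2*103^( - 1) = 490/103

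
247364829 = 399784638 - 152419809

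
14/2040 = 7/1020 =0.01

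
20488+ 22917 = 43405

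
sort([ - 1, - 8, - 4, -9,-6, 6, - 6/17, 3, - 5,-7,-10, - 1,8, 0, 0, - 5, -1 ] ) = [ - 10, - 9  ,-8, - 7,-6, - 5, - 5, -4, - 1,-1, - 1, - 6/17 , 0, 0, 3, 6, 8] 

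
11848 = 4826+7022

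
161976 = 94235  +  67741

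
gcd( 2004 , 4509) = 501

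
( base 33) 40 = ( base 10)132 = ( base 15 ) 8c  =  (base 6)340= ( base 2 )10000100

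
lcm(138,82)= 5658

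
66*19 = 1254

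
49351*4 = 197404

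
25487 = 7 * 3641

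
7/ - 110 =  - 1 + 103/110 =-  0.06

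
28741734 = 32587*882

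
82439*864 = 71227296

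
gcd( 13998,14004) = 6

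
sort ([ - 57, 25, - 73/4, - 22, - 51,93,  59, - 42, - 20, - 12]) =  [ - 57  , - 51, - 42, - 22, - 20,-73/4, - 12,25,59,93 ]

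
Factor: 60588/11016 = 2^ ( - 1 ) *11^1 = 11/2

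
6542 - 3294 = 3248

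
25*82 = 2050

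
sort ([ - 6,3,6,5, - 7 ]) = [ - 7, - 6,3, 5, 6 ] 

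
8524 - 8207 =317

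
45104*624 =28144896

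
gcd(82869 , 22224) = 3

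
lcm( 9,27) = 27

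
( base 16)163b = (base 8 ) 13073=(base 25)92g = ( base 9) 7723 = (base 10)5691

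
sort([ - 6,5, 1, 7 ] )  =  [ - 6 , 1,5 , 7 ]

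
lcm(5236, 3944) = 303688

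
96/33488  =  6/2093=0.00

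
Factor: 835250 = 2^1*5^3*13^1*257^1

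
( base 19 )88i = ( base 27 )457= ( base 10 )3058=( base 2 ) 101111110010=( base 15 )D8D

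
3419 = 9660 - 6241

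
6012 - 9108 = -3096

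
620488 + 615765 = 1236253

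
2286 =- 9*( - 254 ) 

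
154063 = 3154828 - 3000765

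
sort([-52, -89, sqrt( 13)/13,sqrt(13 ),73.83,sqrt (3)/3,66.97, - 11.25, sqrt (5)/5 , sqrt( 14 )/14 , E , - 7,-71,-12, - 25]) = [ - 89,-71, - 52, -25, - 12, - 11.25, - 7,sqrt(14) /14, sqrt (13)/13,sqrt( 5 )/5,sqrt (3)/3,  E,sqrt(13 ),66.97,73.83 ] 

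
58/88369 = 58/88369  =  0.00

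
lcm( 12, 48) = 48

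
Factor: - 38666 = - 2^1*19333^1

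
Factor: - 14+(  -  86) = -2^2*5^2 = - 100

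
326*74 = 24124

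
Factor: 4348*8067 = 35075316 = 2^2*3^1*1087^1 * 2689^1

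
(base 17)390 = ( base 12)710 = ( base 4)33330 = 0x3fc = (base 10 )1020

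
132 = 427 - 295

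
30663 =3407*9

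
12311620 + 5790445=18102065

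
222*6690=1485180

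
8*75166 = 601328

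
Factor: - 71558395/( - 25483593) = 3^( - 1)*5^1  *353^1 *1381^( -1)*6151^ ( - 1)*40543^1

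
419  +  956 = 1375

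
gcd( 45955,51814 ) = 7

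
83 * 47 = 3901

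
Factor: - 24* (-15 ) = 360 = 2^3* 3^2*5^1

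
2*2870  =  5740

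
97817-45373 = 52444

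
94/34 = 2 + 13/17 = 2.76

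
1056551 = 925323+131228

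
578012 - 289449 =288563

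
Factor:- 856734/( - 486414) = 142789/81069=3^(- 1)*61^( -1 )*443^(-1)*142789^1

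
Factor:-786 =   -  2^1*3^1*131^1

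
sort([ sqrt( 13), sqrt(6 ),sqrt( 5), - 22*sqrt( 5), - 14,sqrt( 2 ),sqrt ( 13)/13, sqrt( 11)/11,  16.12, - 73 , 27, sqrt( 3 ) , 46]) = [ - 73, - 22 *sqrt( 5),  -  14, sqrt( 13 )/13, sqrt( 11) /11,sqrt( 2),  sqrt (3),sqrt (5),sqrt( 6), sqrt( 13),16.12, 27,46 ] 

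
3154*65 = 205010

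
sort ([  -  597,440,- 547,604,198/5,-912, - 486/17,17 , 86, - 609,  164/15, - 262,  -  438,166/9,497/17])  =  [ - 912 , -609, - 597, - 547, - 438, - 262, - 486/17, 164/15, 17,166/9,497/17, 198/5,86 , 440,604]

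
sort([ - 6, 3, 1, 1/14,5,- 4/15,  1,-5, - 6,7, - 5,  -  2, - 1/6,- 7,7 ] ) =[ - 7, - 6, - 6,-5 ,-5,-2,- 4/15, - 1/6, 1/14, 1, 1,  3 , 5, 7, 7] 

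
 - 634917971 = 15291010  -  650208981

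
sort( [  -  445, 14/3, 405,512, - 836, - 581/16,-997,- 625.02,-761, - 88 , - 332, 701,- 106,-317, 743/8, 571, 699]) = [-997, - 836, - 761 , - 625.02, - 445,-332,-317, - 106, - 88,-581/16, 14/3,743/8, 405,512, 571, 699,701 ]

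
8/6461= 8/6461 = 0.00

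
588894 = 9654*61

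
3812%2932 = 880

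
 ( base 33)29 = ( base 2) 1001011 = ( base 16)4b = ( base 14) 55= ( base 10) 75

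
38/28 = 1 + 5/14 =1.36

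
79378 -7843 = 71535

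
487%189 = 109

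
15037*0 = 0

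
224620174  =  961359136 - 736738962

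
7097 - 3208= 3889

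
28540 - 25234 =3306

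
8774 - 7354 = 1420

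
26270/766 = 13135/383 = 34.30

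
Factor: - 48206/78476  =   - 2^( - 1)*23^ ( - 1)*853^( - 1 )*24103^1 = - 24103/39238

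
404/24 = 101/6 = 16.83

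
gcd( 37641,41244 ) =3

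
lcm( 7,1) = 7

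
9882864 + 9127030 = 19009894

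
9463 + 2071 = 11534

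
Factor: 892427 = 821^1*1087^1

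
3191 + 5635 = 8826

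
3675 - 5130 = -1455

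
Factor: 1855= 5^1*7^1*53^1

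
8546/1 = 8546 = 8546.00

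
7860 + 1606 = 9466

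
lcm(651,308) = 28644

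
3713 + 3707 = 7420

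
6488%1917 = 737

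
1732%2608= 1732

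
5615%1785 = 260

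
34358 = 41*838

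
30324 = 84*361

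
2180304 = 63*34608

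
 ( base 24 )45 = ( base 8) 145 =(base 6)245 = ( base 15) 6b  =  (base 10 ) 101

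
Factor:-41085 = -3^2*5^1*11^1 *83^1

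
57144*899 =51372456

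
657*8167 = 5365719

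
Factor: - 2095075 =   -  5^2*181^1*463^1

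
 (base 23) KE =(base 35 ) DJ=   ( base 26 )I6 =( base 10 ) 474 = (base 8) 732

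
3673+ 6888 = 10561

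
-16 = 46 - 62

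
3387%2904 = 483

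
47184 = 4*11796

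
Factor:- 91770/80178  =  -5^1  *  19^1  *  83^( - 1 ) = - 95/83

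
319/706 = 319/706 =0.45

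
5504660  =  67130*82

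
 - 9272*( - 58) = 537776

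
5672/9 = 630 + 2/9= 630.22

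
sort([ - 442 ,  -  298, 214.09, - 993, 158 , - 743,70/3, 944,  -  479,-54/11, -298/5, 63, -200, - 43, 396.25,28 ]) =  [ - 993 , - 743 , - 479, - 442,-298, - 200,  -  298/5 , - 43, - 54/11, 70/3 , 28, 63,158,214.09, 396.25, 944]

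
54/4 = 13 + 1/2 = 13.50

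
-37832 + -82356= -120188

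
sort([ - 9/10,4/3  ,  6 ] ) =[ - 9/10, 4/3, 6 ] 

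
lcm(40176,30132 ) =120528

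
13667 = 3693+9974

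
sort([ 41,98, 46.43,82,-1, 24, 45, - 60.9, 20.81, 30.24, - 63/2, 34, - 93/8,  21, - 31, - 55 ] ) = [ - 60.9, - 55, - 63/2, - 31, - 93/8, - 1,20.81, 21,24, 30.24, 34  ,  41,45, 46.43, 82, 98 ]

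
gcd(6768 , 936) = 72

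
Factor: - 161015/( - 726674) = 2^( - 1)*5^1*13^ (  -  1) * 19^ ( - 1 )*1471^( - 1)*32203^1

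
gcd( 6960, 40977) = 87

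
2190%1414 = 776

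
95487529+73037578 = 168525107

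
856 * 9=7704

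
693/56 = 99/8=12.38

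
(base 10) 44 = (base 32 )1C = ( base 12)38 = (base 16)2c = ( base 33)1b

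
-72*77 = -5544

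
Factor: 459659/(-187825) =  - 5^( - 2) *11^( - 1)*673^1 = - 673/275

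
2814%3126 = 2814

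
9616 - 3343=6273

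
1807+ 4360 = 6167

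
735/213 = 245/71  =  3.45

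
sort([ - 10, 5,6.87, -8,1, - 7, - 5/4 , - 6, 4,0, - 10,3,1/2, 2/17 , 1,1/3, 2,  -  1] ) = [ - 10,- 10, - 8,  -  7 , - 6, - 5/4, - 1,0,2/17, 1/3, 1/2,1,1,2,3,4,5,6.87]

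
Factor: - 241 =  - 241^1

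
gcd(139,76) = 1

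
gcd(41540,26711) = 1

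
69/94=69/94 = 0.73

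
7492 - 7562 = -70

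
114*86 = 9804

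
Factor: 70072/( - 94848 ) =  - 461/624 = -2^( -4)* 3^( - 1)*13^(  -  1 ) * 461^1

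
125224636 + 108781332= 234005968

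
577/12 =48 + 1/12 = 48.08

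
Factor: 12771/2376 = 43/8 = 2^( - 3)*43^1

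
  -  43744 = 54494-98238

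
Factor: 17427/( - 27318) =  -2^(  -  1) *29^( - 1 )*37^1 = - 37/58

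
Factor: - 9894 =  - 2^1* 3^1*17^1*97^1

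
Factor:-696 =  - 2^3*3^1*29^1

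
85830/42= 2043+ 4/7 =2043.57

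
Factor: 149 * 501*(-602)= - 2^1*3^1 *7^1 * 43^1*149^1*167^1 = - 44938698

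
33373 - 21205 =12168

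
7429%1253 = 1164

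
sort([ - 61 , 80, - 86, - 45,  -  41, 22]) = [ - 86, - 61,-45,  -  41,  22, 80 ]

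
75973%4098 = 2209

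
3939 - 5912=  - 1973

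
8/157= 8/157 = 0.05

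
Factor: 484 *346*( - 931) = - 2^3 * 7^2*11^2*19^1*173^1 = - 155908984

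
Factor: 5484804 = 2^2*3^1*13^1*35159^1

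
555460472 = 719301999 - 163841527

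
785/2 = 392+1/2 = 392.50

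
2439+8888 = 11327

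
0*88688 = 0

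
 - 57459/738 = -78 + 35/246 = -77.86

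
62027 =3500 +58527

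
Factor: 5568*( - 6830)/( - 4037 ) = 38029440/4037=2^7*3^1*5^1*11^(- 1)*29^1 * 367^(-1) * 683^1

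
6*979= 5874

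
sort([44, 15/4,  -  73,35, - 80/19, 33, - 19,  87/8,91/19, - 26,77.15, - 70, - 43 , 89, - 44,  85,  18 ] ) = [ - 73, - 70, - 44 ,-43 , - 26, - 19, - 80/19,  15/4,91/19,87/8 , 18 , 33, 35,  44,  77.15, 85,  89 ]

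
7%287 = 7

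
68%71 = 68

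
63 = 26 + 37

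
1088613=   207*5259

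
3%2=1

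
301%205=96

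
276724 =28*9883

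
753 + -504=249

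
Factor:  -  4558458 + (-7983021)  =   - 12541479 = - 3^1*149^1 * 28057^1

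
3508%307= 131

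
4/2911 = 4/2911 = 0.00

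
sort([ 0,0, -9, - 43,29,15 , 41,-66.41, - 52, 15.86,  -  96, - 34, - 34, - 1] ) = [ - 96, -66.41 ,  -  52, - 43,  -  34, - 34, - 9, - 1, 0,0,15, 15.86,29, 41] 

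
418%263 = 155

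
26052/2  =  13026  =  13026.00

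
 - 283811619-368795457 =-652607076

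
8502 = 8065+437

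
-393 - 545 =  - 938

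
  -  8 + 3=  -5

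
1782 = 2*891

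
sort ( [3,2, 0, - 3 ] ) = [-3, 0, 2, 3] 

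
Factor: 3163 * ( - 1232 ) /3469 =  - 2^4*7^1*11^1*  3163^1*3469^(  -  1 ) = - 3896816/3469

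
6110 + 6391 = 12501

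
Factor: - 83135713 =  - 83135713^1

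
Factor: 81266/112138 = 179/247 = 13^( - 1)*19^( -1)*179^1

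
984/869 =984/869 = 1.13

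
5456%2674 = 108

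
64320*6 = 385920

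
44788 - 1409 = 43379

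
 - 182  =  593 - 775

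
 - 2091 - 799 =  - 2890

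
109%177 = 109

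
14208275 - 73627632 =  - 59419357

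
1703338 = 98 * 17381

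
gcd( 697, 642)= 1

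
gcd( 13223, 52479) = 7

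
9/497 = 9/497 = 0.02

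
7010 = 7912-902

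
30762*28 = 861336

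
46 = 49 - 3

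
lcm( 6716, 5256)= 120888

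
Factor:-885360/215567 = -2^4* 3^1 * 5^1 *7^1*11^ ( - 1) * 17^1*31^1*19597^ ( - 1)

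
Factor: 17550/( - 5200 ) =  - 27/8= -2^( - 3)*3^3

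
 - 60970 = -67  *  910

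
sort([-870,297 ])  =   [  -  870, 297]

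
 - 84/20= - 5 + 4/5  =  -4.20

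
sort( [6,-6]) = [ - 6,6]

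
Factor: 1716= 2^2*3^1*11^1 * 13^1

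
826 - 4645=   -  3819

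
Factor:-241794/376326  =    -  133/207 = -3^ (-2)*7^1*19^1*23^(-1) 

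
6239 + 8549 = 14788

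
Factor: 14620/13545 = 2^2*3^( - 2)*7^( -1)*17^1=68/63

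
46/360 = 23/180 = 0.13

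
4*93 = 372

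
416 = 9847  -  9431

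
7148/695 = 7148/695  =  10.28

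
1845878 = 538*3431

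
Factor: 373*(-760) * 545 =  - 154496600 = - 2^3*5^2*19^1*109^1*373^1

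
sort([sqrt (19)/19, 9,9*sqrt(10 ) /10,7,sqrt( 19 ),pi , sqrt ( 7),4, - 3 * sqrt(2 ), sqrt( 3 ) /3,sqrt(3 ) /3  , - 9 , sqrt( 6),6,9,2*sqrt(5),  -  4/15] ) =[ - 9,-3*sqrt( 2), - 4/15,sqrt(19)/19,sqrt(3)/3, sqrt(3)/3,sqrt( 6 ), sqrt( 7),9 * sqrt( 10 ) /10 , pi,4, sqrt( 19 ),2 * sqrt( 5), 6,  7 , 9, 9]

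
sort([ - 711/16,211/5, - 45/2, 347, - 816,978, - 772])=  [ - 816,-772, - 711/16, - 45/2,211/5,347,978]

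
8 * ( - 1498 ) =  - 11984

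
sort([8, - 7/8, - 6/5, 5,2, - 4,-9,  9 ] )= [ - 9, - 4, - 6/5, - 7/8, 2,5, 8, 9]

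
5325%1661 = 342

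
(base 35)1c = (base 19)29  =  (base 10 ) 47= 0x2F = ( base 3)1202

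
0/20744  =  0 = 0.00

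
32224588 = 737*43724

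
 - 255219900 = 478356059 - 733575959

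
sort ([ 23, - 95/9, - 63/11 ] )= [ - 95/9, - 63/11,23] 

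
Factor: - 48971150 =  - 2^1*5^2*979423^1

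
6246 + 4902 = 11148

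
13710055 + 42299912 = 56009967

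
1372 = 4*343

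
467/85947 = 467/85947 = 0.01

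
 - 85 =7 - 92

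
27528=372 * 74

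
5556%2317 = 922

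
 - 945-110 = -1055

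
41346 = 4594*9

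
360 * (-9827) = - 3537720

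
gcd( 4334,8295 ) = 1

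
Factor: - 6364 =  - 2^2 * 37^1*43^1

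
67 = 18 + 49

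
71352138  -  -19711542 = 91063680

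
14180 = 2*7090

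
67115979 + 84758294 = 151874273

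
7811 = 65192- 57381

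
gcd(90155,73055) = 95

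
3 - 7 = - 4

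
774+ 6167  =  6941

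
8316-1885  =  6431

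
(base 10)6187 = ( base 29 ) 7aa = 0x182B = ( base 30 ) 6Q7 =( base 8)14053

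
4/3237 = 4/3237 = 0.00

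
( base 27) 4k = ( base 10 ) 128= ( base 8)200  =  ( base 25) 53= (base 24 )58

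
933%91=23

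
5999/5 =1199 + 4/5=   1199.80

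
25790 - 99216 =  - 73426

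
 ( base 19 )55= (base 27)3j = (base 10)100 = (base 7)202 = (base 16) 64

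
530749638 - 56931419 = 473818219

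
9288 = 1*9288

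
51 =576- 525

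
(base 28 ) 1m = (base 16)32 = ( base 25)20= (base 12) 42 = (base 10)50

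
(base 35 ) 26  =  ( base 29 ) 2I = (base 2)1001100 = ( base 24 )34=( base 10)76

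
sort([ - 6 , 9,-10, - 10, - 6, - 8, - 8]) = [ - 10, - 10, -8, - 8, - 6, - 6 , 9] 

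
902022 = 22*41001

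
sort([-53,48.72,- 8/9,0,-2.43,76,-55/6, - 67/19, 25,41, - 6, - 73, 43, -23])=[-73, - 53, - 23, - 55/6,-6,-67/19, - 2.43,  -  8/9,0,25, 41,43,  48.72, 76]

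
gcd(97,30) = 1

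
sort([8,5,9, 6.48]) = [ 5,6.48 , 8, 9]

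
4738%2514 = 2224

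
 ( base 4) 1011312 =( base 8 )10566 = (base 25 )73k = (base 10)4470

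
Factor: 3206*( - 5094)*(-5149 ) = 2^2 * 3^2*7^1*19^1*229^1*271^1*283^1 = 84090193236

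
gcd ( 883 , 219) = 1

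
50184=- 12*( - 4182)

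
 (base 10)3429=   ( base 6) 23513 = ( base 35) 2ry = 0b110101100101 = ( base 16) d65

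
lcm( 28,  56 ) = 56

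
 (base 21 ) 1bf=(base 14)371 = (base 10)687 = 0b1010101111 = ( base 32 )LF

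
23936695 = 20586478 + 3350217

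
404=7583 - 7179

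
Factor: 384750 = 2^1*3^4*5^3*19^1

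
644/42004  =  161/10501 = 0.02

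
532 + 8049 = 8581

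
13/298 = 13/298 = 0.04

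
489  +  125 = 614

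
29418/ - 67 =- 440  +  62/67 = - 439.07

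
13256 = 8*1657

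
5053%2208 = 637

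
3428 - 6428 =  - 3000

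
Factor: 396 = 2^2*3^2*11^1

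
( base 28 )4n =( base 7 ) 252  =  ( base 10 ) 135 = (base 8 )207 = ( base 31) 4b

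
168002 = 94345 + 73657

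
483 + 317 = 800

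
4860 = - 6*(-810)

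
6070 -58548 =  - 52478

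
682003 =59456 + 622547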